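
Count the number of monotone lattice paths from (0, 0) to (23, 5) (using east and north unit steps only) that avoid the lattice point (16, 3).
Number of paths = 63396

Total paths from (0, 0) to (23, 5): C(28, 23) = 98280. Paths through (16, 3): (paths (0, 0) → (16, 3)) × (paths (16, 3) → (23, 5)) = C(19, 16) · C(9, 7) = 969 · 36 = 34884. Avoidance count = 98280 − 34884 = 63396.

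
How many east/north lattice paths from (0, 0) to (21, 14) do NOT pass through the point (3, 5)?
Number of paths = 2057497200

Total paths from (0, 0) to (21, 14): C(35, 21) = 2319959400. Paths through (3, 5): (paths (0, 0) → (3, 5)) × (paths (3, 5) → (21, 14)) = C(8, 3) · C(27, 18) = 56 · 4686825 = 262462200. Avoidance count = 2319959400 − 262462200 = 2057497200.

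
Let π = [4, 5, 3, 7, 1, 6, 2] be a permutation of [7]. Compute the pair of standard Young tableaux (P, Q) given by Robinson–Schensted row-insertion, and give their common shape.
P = [1, 2, 6] / [3, 5] / [4, 7];  Q = [1, 2, 4] / [3, 6] / [5, 7];  common shape = (3, 2, 2)

Row-insert the values π_1, π_2, … into P one at a time, bumping the leftmost entry strictly greater than the inserted value down to the next row. The recording tableau Q records, in position (i, j), the step at which that cell was added to P.
  Insert 4 (step 1): P = [4];  Q = [1]
  Insert 5 (step 2): P = [4, 5];  Q = [1, 2]
  Insert 3 (step 3): P = [3, 5] / [4];  Q = [1, 2] / [3]
  Insert 7 (step 4): P = [3, 5, 7] / [4];  Q = [1, 2, 4] / [3]
  Insert 1 (step 5): P = [1, 5, 7] / [3] / [4];  Q = [1, 2, 4] / [3] / [5]
  Insert 6 (step 6): P = [1, 5, 6] / [3, 7] / [4];  Q = [1, 2, 4] / [3, 6] / [5]
  Insert 2 (step 7): P = [1, 2, 6] / [3, 5] / [4, 7];  Q = [1, 2, 4] / [3, 6] / [5, 7]
Final shape: (3, 2, 2).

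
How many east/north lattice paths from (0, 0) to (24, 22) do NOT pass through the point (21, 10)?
Number of paths = 7870190878875

Total paths from (0, 0) to (24, 22): C(46, 24) = 7890371113950. Paths through (21, 10): (paths (0, 0) → (21, 10)) × (paths (21, 10) → (24, 22)) = C(31, 21) · C(15, 3) = 44352165 · 455 = 20180235075. Avoidance count = 7890371113950 − 20180235075 = 7870190878875.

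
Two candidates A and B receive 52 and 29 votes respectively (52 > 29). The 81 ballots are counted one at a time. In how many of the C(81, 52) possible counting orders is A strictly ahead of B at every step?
Strict-lead orderings = 2308172944585185855760

Total orderings of the 81 votes with 52 for A: C(81, 52) = 8128782978756524100720. By the Bertrand ballot formula (Cycle Lemma / reflection principle), the number of orderings in which A is strictly ahead of B throughout is (p − q)/(p + q) · C(p + q, p) = (52 − 29)/(52 + 29) · 8128782978756524100720 = 2308172944585185855760.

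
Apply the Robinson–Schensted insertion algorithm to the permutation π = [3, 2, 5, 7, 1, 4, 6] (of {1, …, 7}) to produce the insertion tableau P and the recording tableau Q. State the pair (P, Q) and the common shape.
P = [1, 4, 6] / [2, 5, 7] / [3];  Q = [1, 3, 4] / [2, 6, 7] / [5];  common shape = (3, 3, 1)

Row-insert the values π_1, π_2, … into P one at a time, bumping the leftmost entry strictly greater than the inserted value down to the next row. The recording tableau Q records, in position (i, j), the step at which that cell was added to P.
  Insert 3 (step 1): P = [3];  Q = [1]
  Insert 2 (step 2): P = [2] / [3];  Q = [1] / [2]
  Insert 5 (step 3): P = [2, 5] / [3];  Q = [1, 3] / [2]
  Insert 7 (step 4): P = [2, 5, 7] / [3];  Q = [1, 3, 4] / [2]
  Insert 1 (step 5): P = [1, 5, 7] / [2] / [3];  Q = [1, 3, 4] / [2] / [5]
  Insert 4 (step 6): P = [1, 4, 7] / [2, 5] / [3];  Q = [1, 3, 4] / [2, 6] / [5]
  Insert 6 (step 7): P = [1, 4, 6] / [2, 5, 7] / [3];  Q = [1, 3, 4] / [2, 6, 7] / [5]
Final shape: (3, 3, 1).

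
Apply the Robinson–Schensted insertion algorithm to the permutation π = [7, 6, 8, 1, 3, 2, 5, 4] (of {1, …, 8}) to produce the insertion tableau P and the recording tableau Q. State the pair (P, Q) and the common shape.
P = [1, 2, 4] / [3, 5] / [6, 8] / [7];  Q = [1, 3, 7] / [2, 5] / [4, 8] / [6];  common shape = (3, 2, 2, 1)

Row-insert the values π_1, π_2, … into P one at a time, bumping the leftmost entry strictly greater than the inserted value down to the next row. The recording tableau Q records, in position (i, j), the step at which that cell was added to P.
  Insert 7 (step 1): P = [7];  Q = [1]
  Insert 6 (step 2): P = [6] / [7];  Q = [1] / [2]
  Insert 8 (step 3): P = [6, 8] / [7];  Q = [1, 3] / [2]
  Insert 1 (step 4): P = [1, 8] / [6] / [7];  Q = [1, 3] / [2] / [4]
  Insert 3 (step 5): P = [1, 3] / [6, 8] / [7];  Q = [1, 3] / [2, 5] / [4]
  Insert 2 (step 6): P = [1, 2] / [3, 8] / [6] / [7];  Q = [1, 3] / [2, 5] / [4] / [6]
  Insert 5 (step 7): P = [1, 2, 5] / [3, 8] / [6] / [7];  Q = [1, 3, 7] / [2, 5] / [4] / [6]
  Insert 4 (step 8): P = [1, 2, 4] / [3, 5] / [6, 8] / [7];  Q = [1, 3, 7] / [2, 5] / [4, 8] / [6]
Final shape: (3, 2, 2, 1).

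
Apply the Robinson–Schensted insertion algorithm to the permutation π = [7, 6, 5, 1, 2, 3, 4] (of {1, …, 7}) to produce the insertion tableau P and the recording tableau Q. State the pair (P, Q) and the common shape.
P = [1, 2, 3, 4] / [5] / [6] / [7];  Q = [1, 5, 6, 7] / [2] / [3] / [4];  common shape = (4, 1, 1, 1)

Row-insert the values π_1, π_2, … into P one at a time, bumping the leftmost entry strictly greater than the inserted value down to the next row. The recording tableau Q records, in position (i, j), the step at which that cell was added to P.
  Insert 7 (step 1): P = [7];  Q = [1]
  Insert 6 (step 2): P = [6] / [7];  Q = [1] / [2]
  Insert 5 (step 3): P = [5] / [6] / [7];  Q = [1] / [2] / [3]
  Insert 1 (step 4): P = [1] / [5] / [6] / [7];  Q = [1] / [2] / [3] / [4]
  Insert 2 (step 5): P = [1, 2] / [5] / [6] / [7];  Q = [1, 5] / [2] / [3] / [4]
  Insert 3 (step 6): P = [1, 2, 3] / [5] / [6] / [7];  Q = [1, 5, 6] / [2] / [3] / [4]
  Insert 4 (step 7): P = [1, 2, 3, 4] / [5] / [6] / [7];  Q = [1, 5, 6, 7] / [2] / [3] / [4]
Final shape: (4, 1, 1, 1).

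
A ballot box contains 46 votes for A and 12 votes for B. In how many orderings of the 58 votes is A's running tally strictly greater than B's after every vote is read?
Strict-lead orderings = 522776255820

Total orderings of the 58 votes with 46 for A: C(58, 46) = 891794789340. By the Bertrand ballot formula (Cycle Lemma / reflection principle), the number of orderings in which A is strictly ahead of B throughout is (p − q)/(p + q) · C(p + q, p) = (46 − 12)/(46 + 12) · 891794789340 = 522776255820.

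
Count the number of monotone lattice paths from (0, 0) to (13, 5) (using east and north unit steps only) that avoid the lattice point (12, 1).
Number of paths = 8503

Total paths from (0, 0) to (13, 5): C(18, 13) = 8568. Paths through (12, 1): (paths (0, 0) → (12, 1)) × (paths (12, 1) → (13, 5)) = C(13, 12) · C(5, 1) = 13 · 5 = 65. Avoidance count = 8568 − 65 = 8503.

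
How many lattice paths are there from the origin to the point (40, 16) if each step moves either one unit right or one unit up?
Number of paths = 41648951840265

A monotone lattice path from (0, 0) to (40, 16) consists of 40 east steps and 16 north steps in some order, so it is determined by which 40 of the 56 steps are east. The count is C(56, 40) = 41648951840265.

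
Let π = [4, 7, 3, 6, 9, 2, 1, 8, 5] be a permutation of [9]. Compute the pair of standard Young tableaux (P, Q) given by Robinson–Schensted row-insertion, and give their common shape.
P = [1, 5, 8] / [2, 6, 9] / [3, 7] / [4];  Q = [1, 2, 5] / [3, 4, 8] / [6, 9] / [7];  common shape = (3, 3, 2, 1)

Row-insert the values π_1, π_2, … into P one at a time, bumping the leftmost entry strictly greater than the inserted value down to the next row. The recording tableau Q records, in position (i, j), the step at which that cell was added to P.
  Insert 4 (step 1): P = [4];  Q = [1]
  Insert 7 (step 2): P = [4, 7];  Q = [1, 2]
  Insert 3 (step 3): P = [3, 7] / [4];  Q = [1, 2] / [3]
  Insert 6 (step 4): P = [3, 6] / [4, 7];  Q = [1, 2] / [3, 4]
  Insert 9 (step 5): P = [3, 6, 9] / [4, 7];  Q = [1, 2, 5] / [3, 4]
  Insert 2 (step 6): P = [2, 6, 9] / [3, 7] / [4];  Q = [1, 2, 5] / [3, 4] / [6]
  Insert 1 (step 7): P = [1, 6, 9] / [2, 7] / [3] / [4];  Q = [1, 2, 5] / [3, 4] / [6] / [7]
  Insert 8 (step 8): P = [1, 6, 8] / [2, 7, 9] / [3] / [4];  Q = [1, 2, 5] / [3, 4, 8] / [6] / [7]
  Insert 5 (step 9): P = [1, 5, 8] / [2, 6, 9] / [3, 7] / [4];  Q = [1, 2, 5] / [3, 4, 8] / [6, 9] / [7]
Final shape: (3, 3, 2, 1).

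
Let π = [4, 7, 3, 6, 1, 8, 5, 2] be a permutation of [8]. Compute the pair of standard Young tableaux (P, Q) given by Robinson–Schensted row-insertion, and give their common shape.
P = [1, 2, 8] / [3, 5] / [4, 6] / [7];  Q = [1, 2, 6] / [3, 4] / [5, 7] / [8];  common shape = (3, 2, 2, 1)

Row-insert the values π_1, π_2, … into P one at a time, bumping the leftmost entry strictly greater than the inserted value down to the next row. The recording tableau Q records, in position (i, j), the step at which that cell was added to P.
  Insert 4 (step 1): P = [4];  Q = [1]
  Insert 7 (step 2): P = [4, 7];  Q = [1, 2]
  Insert 3 (step 3): P = [3, 7] / [4];  Q = [1, 2] / [3]
  Insert 6 (step 4): P = [3, 6] / [4, 7];  Q = [1, 2] / [3, 4]
  Insert 1 (step 5): P = [1, 6] / [3, 7] / [4];  Q = [1, 2] / [3, 4] / [5]
  Insert 8 (step 6): P = [1, 6, 8] / [3, 7] / [4];  Q = [1, 2, 6] / [3, 4] / [5]
  Insert 5 (step 7): P = [1, 5, 8] / [3, 6] / [4, 7];  Q = [1, 2, 6] / [3, 4] / [5, 7]
  Insert 2 (step 8): P = [1, 2, 8] / [3, 5] / [4, 6] / [7];  Q = [1, 2, 6] / [3, 4] / [5, 7] / [8]
Final shape: (3, 2, 2, 1).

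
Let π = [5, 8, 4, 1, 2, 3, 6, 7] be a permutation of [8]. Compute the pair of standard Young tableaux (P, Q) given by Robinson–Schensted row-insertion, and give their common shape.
P = [1, 2, 3, 6, 7] / [4, 8] / [5];  Q = [1, 2, 6, 7, 8] / [3, 5] / [4];  common shape = (5, 2, 1)

Row-insert the values π_1, π_2, … into P one at a time, bumping the leftmost entry strictly greater than the inserted value down to the next row. The recording tableau Q records, in position (i, j), the step at which that cell was added to P.
  Insert 5 (step 1): P = [5];  Q = [1]
  Insert 8 (step 2): P = [5, 8];  Q = [1, 2]
  Insert 4 (step 3): P = [4, 8] / [5];  Q = [1, 2] / [3]
  Insert 1 (step 4): P = [1, 8] / [4] / [5];  Q = [1, 2] / [3] / [4]
  Insert 2 (step 5): P = [1, 2] / [4, 8] / [5];  Q = [1, 2] / [3, 5] / [4]
  Insert 3 (step 6): P = [1, 2, 3] / [4, 8] / [5];  Q = [1, 2, 6] / [3, 5] / [4]
  Insert 6 (step 7): P = [1, 2, 3, 6] / [4, 8] / [5];  Q = [1, 2, 6, 7] / [3, 5] / [4]
  Insert 7 (step 8): P = [1, 2, 3, 6, 7] / [4, 8] / [5];  Q = [1, 2, 6, 7, 8] / [3, 5] / [4]
Final shape: (5, 2, 1).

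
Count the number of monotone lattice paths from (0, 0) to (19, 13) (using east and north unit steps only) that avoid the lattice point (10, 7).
Number of paths = 250036360

Total paths from (0, 0) to (19, 13): C(32, 19) = 347373600. Paths through (10, 7): (paths (0, 0) → (10, 7)) × (paths (10, 7) → (19, 13)) = C(17, 10) · C(15, 9) = 19448 · 5005 = 97337240. Avoidance count = 347373600 − 97337240 = 250036360.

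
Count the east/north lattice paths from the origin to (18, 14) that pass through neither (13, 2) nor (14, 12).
Number of paths = 325937685

Inclusion–exclusion. Total paths: C(32, 18) = 471435600. Through P₁: C(15, 13)·C(17, 5) = 649740. Through P₂: C(26, 14)·C(6, 4) = 144865500. Since P₁ is strictly southwest of P₂, a monotone path through both must visit P₁ then P₂; paths through both = C(15, 13)·C(11, 1)·C(6, 4) = 17325. Avoid both = 471435600 − 649740 − 144865500 + 17325 = 325937685.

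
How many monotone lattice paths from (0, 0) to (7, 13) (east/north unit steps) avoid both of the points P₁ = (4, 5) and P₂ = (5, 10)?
Number of paths = 34260

Inclusion–exclusion. Total paths: C(20, 7) = 77520. Through P₁: C(9, 4)·C(11, 3) = 20790. Through P₂: C(15, 5)·C(5, 2) = 30030. Since P₁ is strictly southwest of P₂, a monotone path through both must visit P₁ then P₂; paths through both = C(9, 4)·C(6, 1)·C(5, 2) = 7560. Avoid both = 77520 − 20790 − 30030 + 7560 = 34260.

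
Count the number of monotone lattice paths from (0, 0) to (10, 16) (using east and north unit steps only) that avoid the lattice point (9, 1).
Number of paths = 5311575

Total paths from (0, 0) to (10, 16): C(26, 10) = 5311735. Paths through (9, 1): (paths (0, 0) → (9, 1)) × (paths (9, 1) → (10, 16)) = C(10, 9) · C(16, 1) = 10 · 16 = 160. Avoidance count = 5311735 − 160 = 5311575.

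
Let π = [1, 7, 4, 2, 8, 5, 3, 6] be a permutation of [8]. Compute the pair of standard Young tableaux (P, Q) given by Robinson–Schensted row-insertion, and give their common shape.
P = [1, 2, 3, 6] / [4, 5] / [7, 8];  Q = [1, 2, 5, 8] / [3, 6] / [4, 7];  common shape = (4, 2, 2)

Row-insert the values π_1, π_2, … into P one at a time, bumping the leftmost entry strictly greater than the inserted value down to the next row. The recording tableau Q records, in position (i, j), the step at which that cell was added to P.
  Insert 1 (step 1): P = [1];  Q = [1]
  Insert 7 (step 2): P = [1, 7];  Q = [1, 2]
  Insert 4 (step 3): P = [1, 4] / [7];  Q = [1, 2] / [3]
  Insert 2 (step 4): P = [1, 2] / [4] / [7];  Q = [1, 2] / [3] / [4]
  Insert 8 (step 5): P = [1, 2, 8] / [4] / [7];  Q = [1, 2, 5] / [3] / [4]
  Insert 5 (step 6): P = [1, 2, 5] / [4, 8] / [7];  Q = [1, 2, 5] / [3, 6] / [4]
  Insert 3 (step 7): P = [1, 2, 3] / [4, 5] / [7, 8];  Q = [1, 2, 5] / [3, 6] / [4, 7]
  Insert 6 (step 8): P = [1, 2, 3, 6] / [4, 5] / [7, 8];  Q = [1, 2, 5, 8] / [3, 6] / [4, 7]
Final shape: (4, 2, 2).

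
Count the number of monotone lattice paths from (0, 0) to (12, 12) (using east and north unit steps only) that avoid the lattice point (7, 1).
Number of paths = 2669212

Total paths from (0, 0) to (12, 12): C(24, 12) = 2704156. Paths through (7, 1): (paths (0, 0) → (7, 1)) × (paths (7, 1) → (12, 12)) = C(8, 7) · C(16, 5) = 8 · 4368 = 34944. Avoidance count = 2704156 − 34944 = 2669212.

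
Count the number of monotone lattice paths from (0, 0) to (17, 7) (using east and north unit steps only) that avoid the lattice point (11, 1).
Number of paths = 335016

Total paths from (0, 0) to (17, 7): C(24, 17) = 346104. Paths through (11, 1): (paths (0, 0) → (11, 1)) × (paths (11, 1) → (17, 7)) = C(12, 11) · C(12, 6) = 12 · 924 = 11088. Avoidance count = 346104 − 11088 = 335016.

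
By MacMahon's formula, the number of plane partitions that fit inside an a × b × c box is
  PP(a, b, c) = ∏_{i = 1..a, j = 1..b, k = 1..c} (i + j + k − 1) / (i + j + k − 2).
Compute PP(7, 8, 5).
PP(7, 8, 5) = 201299981193168

Evaluate the triple product over i = 1..7, j = 1..8, k = 1..5. The factors are (2/1) · (3/2) · (4/3) · (5/4) · (6/5) · (3/2) · (4/3) · (5/4) · … (280 factors total). The numerators and denominators telescope so the product is an integer; carrying out the multiplication exactly gives PP(7, 8, 5) = 201299981193168.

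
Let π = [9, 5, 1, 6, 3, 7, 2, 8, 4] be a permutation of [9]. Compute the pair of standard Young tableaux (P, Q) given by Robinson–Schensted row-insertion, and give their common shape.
P = [1, 2, 4, 8] / [3, 6, 7] / [5] / [9];  Q = [1, 4, 6, 8] / [2, 5, 9] / [3] / [7];  common shape = (4, 3, 1, 1)

Row-insert the values π_1, π_2, … into P one at a time, bumping the leftmost entry strictly greater than the inserted value down to the next row. The recording tableau Q records, in position (i, j), the step at which that cell was added to P.
  Insert 9 (step 1): P = [9];  Q = [1]
  Insert 5 (step 2): P = [5] / [9];  Q = [1] / [2]
  Insert 1 (step 3): P = [1] / [5] / [9];  Q = [1] / [2] / [3]
  Insert 6 (step 4): P = [1, 6] / [5] / [9];  Q = [1, 4] / [2] / [3]
  Insert 3 (step 5): P = [1, 3] / [5, 6] / [9];  Q = [1, 4] / [2, 5] / [3]
  Insert 7 (step 6): P = [1, 3, 7] / [5, 6] / [9];  Q = [1, 4, 6] / [2, 5] / [3]
  Insert 2 (step 7): P = [1, 2, 7] / [3, 6] / [5] / [9];  Q = [1, 4, 6] / [2, 5] / [3] / [7]
  Insert 8 (step 8): P = [1, 2, 7, 8] / [3, 6] / [5] / [9];  Q = [1, 4, 6, 8] / [2, 5] / [3] / [7]
  Insert 4 (step 9): P = [1, 2, 4, 8] / [3, 6, 7] / [5] / [9];  Q = [1, 4, 6, 8] / [2, 5, 9] / [3] / [7]
Final shape: (4, 3, 1, 1).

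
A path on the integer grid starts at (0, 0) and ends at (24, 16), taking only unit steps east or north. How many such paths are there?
Number of paths = 62852101650

A monotone lattice path from (0, 0) to (24, 16) consists of 24 east steps and 16 north steps in some order, so it is determined by which 24 of the 40 steps are east. The count is C(40, 24) = 62852101650.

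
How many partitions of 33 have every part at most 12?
p(33, parts ≤ 12) = 7476

Use the recurrence p(n, m) = p(n, m−1) + p(n−m, m): either the largest part is < m (count p(n, m−1)) or the largest part is exactly m (remove one copy of m, count p(n−m, m)). With p(0, ·) = 1 this gives p(33, parts ≤ 12) = 7476. (By conjugating Young diagrams, this also counts partitions of 33 into at most 12 parts.)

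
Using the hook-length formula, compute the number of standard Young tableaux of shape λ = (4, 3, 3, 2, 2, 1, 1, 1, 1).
# SYT of shape (4, 3, 3, 2, 2, 1, 1, 1, 1) = 2625480

Hook-length formula: f^λ = n! / Π hook(c), product over all cells c of the Young diagram. For λ = (4, 3, 3, 2, 2, 1, 1, 1, 1), n = 18 boxes. Hook lengths by row (left-to-right, top-to-bottom): [12, 7, 4, 1]; [10, 5, 2]; [9, 4, 1]; [7, 2]; [6, 1]; [4]; [3]; [2]; [1]. Product of hooks = 2438553600. So f^λ = 18! / 2438553600 = 6402373705728000 / 2438553600 = 2625480.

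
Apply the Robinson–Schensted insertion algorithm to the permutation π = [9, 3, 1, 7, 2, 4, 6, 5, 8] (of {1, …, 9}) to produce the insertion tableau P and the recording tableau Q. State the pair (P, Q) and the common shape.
P = [1, 2, 4, 5, 8] / [3, 6] / [7] / [9];  Q = [1, 4, 6, 7, 9] / [2, 5] / [3] / [8];  common shape = (5, 2, 1, 1)

Row-insert the values π_1, π_2, … into P one at a time, bumping the leftmost entry strictly greater than the inserted value down to the next row. The recording tableau Q records, in position (i, j), the step at which that cell was added to P.
  Insert 9 (step 1): P = [9];  Q = [1]
  Insert 3 (step 2): P = [3] / [9];  Q = [1] / [2]
  Insert 1 (step 3): P = [1] / [3] / [9];  Q = [1] / [2] / [3]
  Insert 7 (step 4): P = [1, 7] / [3] / [9];  Q = [1, 4] / [2] / [3]
  Insert 2 (step 5): P = [1, 2] / [3, 7] / [9];  Q = [1, 4] / [2, 5] / [3]
  Insert 4 (step 6): P = [1, 2, 4] / [3, 7] / [9];  Q = [1, 4, 6] / [2, 5] / [3]
  Insert 6 (step 7): P = [1, 2, 4, 6] / [3, 7] / [9];  Q = [1, 4, 6, 7] / [2, 5] / [3]
  Insert 5 (step 8): P = [1, 2, 4, 5] / [3, 6] / [7] / [9];  Q = [1, 4, 6, 7] / [2, 5] / [3] / [8]
  Insert 8 (step 9): P = [1, 2, 4, 5, 8] / [3, 6] / [7] / [9];  Q = [1, 4, 6, 7, 9] / [2, 5] / [3] / [8]
Final shape: (5, 2, 1, 1).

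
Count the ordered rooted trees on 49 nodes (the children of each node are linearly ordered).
C_48 = 131327898242169365477991900

These ordered rooted trees are counted by the Catalan number C_n = (1/(n + 1)) · C(2n, n). For n = 48: C_48 = (1/49) · C(96, 48) = 6435067013866298908421603100/49 = 131327898242169365477991900.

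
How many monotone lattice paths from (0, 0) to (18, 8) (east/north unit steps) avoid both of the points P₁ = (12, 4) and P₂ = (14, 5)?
Number of paths = 964195

Inclusion–exclusion. Total paths: C(26, 18) = 1562275. Through P₁: C(16, 12)·C(10, 6) = 382200. Through P₂: C(19, 14)·C(7, 4) = 406980. Since P₁ is strictly southwest of P₂, a monotone path through both must visit P₁ then P₂; paths through both = C(16, 12)·C(3, 2)·C(7, 4) = 191100. Avoid both = 1562275 − 382200 − 406980 + 191100 = 964195.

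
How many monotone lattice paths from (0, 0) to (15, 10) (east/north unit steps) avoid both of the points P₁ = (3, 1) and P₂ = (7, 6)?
Number of paths = 1493100

Inclusion–exclusion. Total paths: C(25, 15) = 3268760. Through P₁: C(4, 3)·C(21, 12) = 1175720. Through P₂: C(13, 7)·C(12, 8) = 849420. Since P₁ is strictly southwest of P₂, a monotone path through both must visit P₁ then P₂; paths through both = C(4, 3)·C(9, 4)·C(12, 8) = 249480. Avoid both = 3268760 − 1175720 − 849420 + 249480 = 1493100.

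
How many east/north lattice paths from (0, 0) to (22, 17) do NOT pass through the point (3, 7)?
Number of paths = 48617516610

Total paths from (0, 0) to (22, 17): C(39, 22) = 51021117810. Paths through (3, 7): (paths (0, 0) → (3, 7)) × (paths (3, 7) → (22, 17)) = C(10, 3) · C(29, 19) = 120 · 20030010 = 2403601200. Avoidance count = 51021117810 − 2403601200 = 48617516610.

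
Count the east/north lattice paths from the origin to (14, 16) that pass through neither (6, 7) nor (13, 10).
Number of paths = 97139693

Inclusion–exclusion. Total paths: C(30, 14) = 145422675. Through P₁: C(13, 6)·C(17, 8) = 41715960. Through P₂: C(23, 13)·C(7, 1) = 8008462. Since P₁ is strictly southwest of P₂, a monotone path through both must visit P₁ then P₂; paths through both = C(13, 6)·C(10, 7)·C(7, 1) = 1441440. Avoid both = 145422675 − 41715960 − 8008462 + 1441440 = 97139693.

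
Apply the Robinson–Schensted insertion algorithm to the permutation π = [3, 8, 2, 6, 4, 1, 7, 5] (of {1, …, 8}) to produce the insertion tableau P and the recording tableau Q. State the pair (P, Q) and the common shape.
P = [1, 4, 5] / [2, 6, 7] / [3] / [8];  Q = [1, 2, 7] / [3, 4, 8] / [5] / [6];  common shape = (3, 3, 1, 1)

Row-insert the values π_1, π_2, … into P one at a time, bumping the leftmost entry strictly greater than the inserted value down to the next row. The recording tableau Q records, in position (i, j), the step at which that cell was added to P.
  Insert 3 (step 1): P = [3];  Q = [1]
  Insert 8 (step 2): P = [3, 8];  Q = [1, 2]
  Insert 2 (step 3): P = [2, 8] / [3];  Q = [1, 2] / [3]
  Insert 6 (step 4): P = [2, 6] / [3, 8];  Q = [1, 2] / [3, 4]
  Insert 4 (step 5): P = [2, 4] / [3, 6] / [8];  Q = [1, 2] / [3, 4] / [5]
  Insert 1 (step 6): P = [1, 4] / [2, 6] / [3] / [8];  Q = [1, 2] / [3, 4] / [5] / [6]
  Insert 7 (step 7): P = [1, 4, 7] / [2, 6] / [3] / [8];  Q = [1, 2, 7] / [3, 4] / [5] / [6]
  Insert 5 (step 8): P = [1, 4, 5] / [2, 6, 7] / [3] / [8];  Q = [1, 2, 7] / [3, 4, 8] / [5] / [6]
Final shape: (3, 3, 1, 1).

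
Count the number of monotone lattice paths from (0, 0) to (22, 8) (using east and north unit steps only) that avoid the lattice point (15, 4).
Number of paths = 4573845

Total paths from (0, 0) to (22, 8): C(30, 22) = 5852925. Paths through (15, 4): (paths (0, 0) → (15, 4)) × (paths (15, 4) → (22, 8)) = C(19, 15) · C(11, 7) = 3876 · 330 = 1279080. Avoidance count = 5852925 − 1279080 = 4573845.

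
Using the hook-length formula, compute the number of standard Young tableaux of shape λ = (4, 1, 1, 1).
# SYT of shape (4, 1, 1, 1) = 20

Hook-length formula: f^λ = n! / Π hook(c), product over all cells c of the Young diagram. For λ = (4, 1, 1, 1), n = 7 boxes. Hook lengths by row (left-to-right, top-to-bottom): [7, 3, 2, 1]; [3]; [2]; [1]. Product of hooks = 252. So f^λ = 7! / 252 = 5040 / 252 = 20.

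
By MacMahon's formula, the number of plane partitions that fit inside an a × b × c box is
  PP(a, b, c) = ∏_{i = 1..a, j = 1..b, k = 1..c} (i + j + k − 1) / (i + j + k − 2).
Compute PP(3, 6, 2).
PP(3, 6, 2) = 2520

Evaluate the triple product over i = 1..3, j = 1..6, k = 1..2. The factors are (2/1) · (3/2) · (3/2) · (4/3) · (4/3) · (5/4) · (5/4) · (6/5) · … (36 factors total). The numerators and denominators telescope so the product is an integer; carrying out the multiplication exactly gives PP(3, 6, 2) = 2520.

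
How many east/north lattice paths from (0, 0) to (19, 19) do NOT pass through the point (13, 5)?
Number of paths = 35013168120

Total paths from (0, 0) to (19, 19): C(38, 19) = 35345263800. Paths through (13, 5): (paths (0, 0) → (13, 5)) × (paths (13, 5) → (19, 19)) = C(18, 13) · C(20, 6) = 8568 · 38760 = 332095680. Avoidance count = 35345263800 − 332095680 = 35013168120.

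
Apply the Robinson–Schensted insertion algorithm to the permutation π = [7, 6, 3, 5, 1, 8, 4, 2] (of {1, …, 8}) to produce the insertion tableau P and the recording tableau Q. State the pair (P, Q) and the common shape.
P = [1, 2, 8] / [3, 4] / [5] / [6] / [7];  Q = [1, 4, 6] / [2, 7] / [3] / [5] / [8];  common shape = (3, 2, 1, 1, 1)

Row-insert the values π_1, π_2, … into P one at a time, bumping the leftmost entry strictly greater than the inserted value down to the next row. The recording tableau Q records, in position (i, j), the step at which that cell was added to P.
  Insert 7 (step 1): P = [7];  Q = [1]
  Insert 6 (step 2): P = [6] / [7];  Q = [1] / [2]
  Insert 3 (step 3): P = [3] / [6] / [7];  Q = [1] / [2] / [3]
  Insert 5 (step 4): P = [3, 5] / [6] / [7];  Q = [1, 4] / [2] / [3]
  Insert 1 (step 5): P = [1, 5] / [3] / [6] / [7];  Q = [1, 4] / [2] / [3] / [5]
  Insert 8 (step 6): P = [1, 5, 8] / [3] / [6] / [7];  Q = [1, 4, 6] / [2] / [3] / [5]
  Insert 4 (step 7): P = [1, 4, 8] / [3, 5] / [6] / [7];  Q = [1, 4, 6] / [2, 7] / [3] / [5]
  Insert 2 (step 8): P = [1, 2, 8] / [3, 4] / [5] / [6] / [7];  Q = [1, 4, 6] / [2, 7] / [3] / [5] / [8]
Final shape: (3, 2, 1, 1, 1).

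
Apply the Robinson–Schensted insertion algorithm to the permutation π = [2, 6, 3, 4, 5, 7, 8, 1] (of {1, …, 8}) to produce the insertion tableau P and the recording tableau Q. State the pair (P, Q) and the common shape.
P = [1, 3, 4, 5, 7, 8] / [2] / [6];  Q = [1, 2, 4, 5, 6, 7] / [3] / [8];  common shape = (6, 1, 1)

Row-insert the values π_1, π_2, … into P one at a time, bumping the leftmost entry strictly greater than the inserted value down to the next row. The recording tableau Q records, in position (i, j), the step at which that cell was added to P.
  Insert 2 (step 1): P = [2];  Q = [1]
  Insert 6 (step 2): P = [2, 6];  Q = [1, 2]
  Insert 3 (step 3): P = [2, 3] / [6];  Q = [1, 2] / [3]
  Insert 4 (step 4): P = [2, 3, 4] / [6];  Q = [1, 2, 4] / [3]
  Insert 5 (step 5): P = [2, 3, 4, 5] / [6];  Q = [1, 2, 4, 5] / [3]
  Insert 7 (step 6): P = [2, 3, 4, 5, 7] / [6];  Q = [1, 2, 4, 5, 6] / [3]
  Insert 8 (step 7): P = [2, 3, 4, 5, 7, 8] / [6];  Q = [1, 2, 4, 5, 6, 7] / [3]
  Insert 1 (step 8): P = [1, 3, 4, 5, 7, 8] / [2] / [6];  Q = [1, 2, 4, 5, 6, 7] / [3] / [8]
Final shape: (6, 1, 1).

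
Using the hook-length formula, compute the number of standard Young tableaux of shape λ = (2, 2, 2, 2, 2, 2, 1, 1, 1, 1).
# SYT of shape (2, 2, 2, 2, 2, 2, 1, 1, 1, 1) = 3640

Hook-length formula: f^λ = n! / Π hook(c), product over all cells c of the Young diagram. For λ = (2, 2, 2, 2, 2, 2, 1, 1, 1, 1), n = 16 boxes. Hook lengths by row (left-to-right, top-to-bottom): [11, 6]; [10, 5]; [9, 4]; [8, 3]; [7, 2]; [6, 1]; [4]; [3]; [2]; [1]. Product of hooks = 5748019200. So f^λ = 16! / 5748019200 = 20922789888000 / 5748019200 = 3640.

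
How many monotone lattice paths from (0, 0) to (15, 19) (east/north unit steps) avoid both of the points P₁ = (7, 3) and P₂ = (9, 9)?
Number of paths = 1405268920

Inclusion–exclusion. Total paths: C(34, 15) = 1855967520. Through P₁: C(10, 7)·C(24, 8) = 88256520. Through P₂: C(18, 9)·C(16, 6) = 389348960. Since P₁ is strictly southwest of P₂, a monotone path through both must visit P₁ then P₂; paths through both = C(10, 7)·C(8, 2)·C(16, 6) = 26906880. Avoid both = 1855967520 − 88256520 − 389348960 + 26906880 = 1405268920.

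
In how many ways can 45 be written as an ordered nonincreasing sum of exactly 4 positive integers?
p(45, 4 parts) = 672

Partitions of n into exactly k parts are in bijection with partitions of n − k into at most k parts (subtract 1 from each part). So p(45, exactly 4) = p(41, parts ≤ 4). Computing via the recurrence p(m, j) = p(m, j−1) + p(m−j, j) gives 672.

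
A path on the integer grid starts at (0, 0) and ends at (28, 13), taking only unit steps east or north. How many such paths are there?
Number of paths = 17620076360

A monotone lattice path from (0, 0) to (28, 13) consists of 28 east steps and 13 north steps in some order, so it is determined by which 28 of the 41 steps are east. The count is C(41, 28) = 17620076360.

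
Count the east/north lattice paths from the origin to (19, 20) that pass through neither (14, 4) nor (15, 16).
Number of paths = 47825967420

Inclusion–exclusion. Total paths: C(39, 19) = 68923264410. Through P₁: C(18, 14)·C(21, 5) = 62267940. Through P₂: C(31, 15)·C(8, 4) = 21037813650. Since P₁ is strictly southwest of P₂, a monotone path through both must visit P₁ then P₂; paths through both = C(18, 14)·C(13, 1)·C(8, 4) = 2784600. Avoid both = 68923264410 − 62267940 − 21037813650 + 2784600 = 47825967420.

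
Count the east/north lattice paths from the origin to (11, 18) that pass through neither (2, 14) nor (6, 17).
Number of paths = 33931008

Inclusion–exclusion. Total paths: C(29, 11) = 34597290. Through P₁: C(16, 2)·C(13, 9) = 85800. Through P₂: C(23, 6)·C(6, 5) = 605682. Since P₁ is strictly southwest of P₂, a monotone path through both must visit P₁ then P₂; paths through both = C(16, 2)·C(7, 4)·C(6, 5) = 25200. Avoid both = 34597290 − 85800 − 605682 + 25200 = 33931008.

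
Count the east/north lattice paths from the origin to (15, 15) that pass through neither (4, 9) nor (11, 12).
Number of paths = 101948950

Inclusion–exclusion. Total paths: C(30, 15) = 155117520. Through P₁: C(13, 4)·C(17, 11) = 8848840. Through P₂: C(23, 11)·C(7, 4) = 47322730. Since P₁ is strictly southwest of P₂, a monotone path through both must visit P₁ then P₂; paths through both = C(13, 4)·C(10, 7)·C(7, 4) = 3003000. Avoid both = 155117520 − 8848840 − 47322730 + 3003000 = 101948950.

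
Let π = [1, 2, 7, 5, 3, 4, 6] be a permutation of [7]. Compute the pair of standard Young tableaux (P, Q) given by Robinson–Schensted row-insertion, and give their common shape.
P = [1, 2, 3, 4, 6] / [5] / [7];  Q = [1, 2, 3, 6, 7] / [4] / [5];  common shape = (5, 1, 1)

Row-insert the values π_1, π_2, … into P one at a time, bumping the leftmost entry strictly greater than the inserted value down to the next row. The recording tableau Q records, in position (i, j), the step at which that cell was added to P.
  Insert 1 (step 1): P = [1];  Q = [1]
  Insert 2 (step 2): P = [1, 2];  Q = [1, 2]
  Insert 7 (step 3): P = [1, 2, 7];  Q = [1, 2, 3]
  Insert 5 (step 4): P = [1, 2, 5] / [7];  Q = [1, 2, 3] / [4]
  Insert 3 (step 5): P = [1, 2, 3] / [5] / [7];  Q = [1, 2, 3] / [4] / [5]
  Insert 4 (step 6): P = [1, 2, 3, 4] / [5] / [7];  Q = [1, 2, 3, 6] / [4] / [5]
  Insert 6 (step 7): P = [1, 2, 3, 4, 6] / [5] / [7];  Q = [1, 2, 3, 6, 7] / [4] / [5]
Final shape: (5, 1, 1).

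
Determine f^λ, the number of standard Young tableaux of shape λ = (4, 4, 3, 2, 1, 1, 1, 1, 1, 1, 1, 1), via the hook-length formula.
# SYT of shape (4, 4, 3, 2, 1, 1, 1, 1, 1, 1, 1, 1) = 23279256

Hook-length formula: f^λ = n! / Π hook(c), product over all cells c of the Young diagram. For λ = (4, 4, 3, 2, 1, 1, 1, 1, 1, 1, 1, 1), n = 21 boxes. Hook lengths by row (left-to-right, top-to-bottom): [15, 6, 4, 2]; [14, 5, 3, 1]; [12, 3, 1]; [10, 1]; [8]; [7]; [6]; [5]; [4]; [3]; [2]; [1]. Product of hooks = 2194698240000. So f^λ = 21! / 2194698240000 = 51090942171709440000 / 2194698240000 = 23279256.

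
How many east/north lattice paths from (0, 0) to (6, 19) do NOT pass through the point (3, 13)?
Number of paths = 130060

Total paths from (0, 0) to (6, 19): C(25, 6) = 177100. Paths through (3, 13): (paths (0, 0) → (3, 13)) × (paths (3, 13) → (6, 19)) = C(16, 3) · C(9, 3) = 560 · 84 = 47040. Avoidance count = 177100 − 47040 = 130060.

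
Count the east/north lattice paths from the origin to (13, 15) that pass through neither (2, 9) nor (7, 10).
Number of paths = 27928964

Inclusion–exclusion. Total paths: C(28, 13) = 37442160. Through P₁: C(11, 2)·C(17, 11) = 680680. Through P₂: C(17, 7)·C(11, 6) = 8984976. Since P₁ is strictly southwest of P₂, a monotone path through both must visit P₁ then P₂; paths through both = C(11, 2)·C(6, 5)·C(11, 6) = 152460. Avoid both = 37442160 − 680680 − 8984976 + 152460 = 27928964.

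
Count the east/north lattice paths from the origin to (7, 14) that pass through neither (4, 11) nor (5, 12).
Number of paths = 68232

Inclusion–exclusion. Total paths: C(21, 7) = 116280. Through P₁: C(15, 4)·C(6, 3) = 27300. Through P₂: C(17, 5)·C(4, 2) = 37128. Since P₁ is strictly southwest of P₂, a monotone path through both must visit P₁ then P₂; paths through both = C(15, 4)·C(2, 1)·C(4, 2) = 16380. Avoid both = 116280 − 27300 − 37128 + 16380 = 68232.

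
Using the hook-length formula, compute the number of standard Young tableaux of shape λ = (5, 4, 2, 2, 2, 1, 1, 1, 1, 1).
# SYT of shape (5, 4, 2, 2, 2, 1, 1, 1, 1, 1) = 34641750

Hook-length formula: f^λ = n! / Π hook(c), product over all cells c of the Young diagram. For λ = (5, 4, 2, 2, 2, 1, 1, 1, 1, 1), n = 20 boxes. Hook lengths by row (left-to-right, top-to-bottom): [14, 8, 4, 3, 1]; [12, 6, 2, 1]; [9, 3]; [8, 2]; [7, 1]; [5]; [4]; [3]; [2]; [1]. Product of hooks = 70230343680. So f^λ = 20! / 70230343680 = 2432902008176640000 / 70230343680 = 34641750.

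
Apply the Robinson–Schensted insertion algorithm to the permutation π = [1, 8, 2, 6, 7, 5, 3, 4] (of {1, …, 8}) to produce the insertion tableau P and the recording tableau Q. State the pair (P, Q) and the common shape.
P = [1, 2, 3, 4] / [5, 7] / [6] / [8];  Q = [1, 2, 4, 5] / [3, 8] / [6] / [7];  common shape = (4, 2, 1, 1)

Row-insert the values π_1, π_2, … into P one at a time, bumping the leftmost entry strictly greater than the inserted value down to the next row. The recording tableau Q records, in position (i, j), the step at which that cell was added to P.
  Insert 1 (step 1): P = [1];  Q = [1]
  Insert 8 (step 2): P = [1, 8];  Q = [1, 2]
  Insert 2 (step 3): P = [1, 2] / [8];  Q = [1, 2] / [3]
  Insert 6 (step 4): P = [1, 2, 6] / [8];  Q = [1, 2, 4] / [3]
  Insert 7 (step 5): P = [1, 2, 6, 7] / [8];  Q = [1, 2, 4, 5] / [3]
  Insert 5 (step 6): P = [1, 2, 5, 7] / [6] / [8];  Q = [1, 2, 4, 5] / [3] / [6]
  Insert 3 (step 7): P = [1, 2, 3, 7] / [5] / [6] / [8];  Q = [1, 2, 4, 5] / [3] / [6] / [7]
  Insert 4 (step 8): P = [1, 2, 3, 4] / [5, 7] / [6] / [8];  Q = [1, 2, 4, 5] / [3, 8] / [6] / [7]
Final shape: (4, 2, 1, 1).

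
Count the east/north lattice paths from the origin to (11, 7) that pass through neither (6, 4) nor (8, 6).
Number of paths = 13092

Inclusion–exclusion. Total paths: C(18, 11) = 31824. Through P₁: C(10, 6)·C(8, 5) = 11760. Through P₂: C(14, 8)·C(4, 3) = 12012. Since P₁ is strictly southwest of P₂, a monotone path through both must visit P₁ then P₂; paths through both = C(10, 6)·C(4, 2)·C(4, 3) = 5040. Avoid both = 31824 − 11760 − 12012 + 5040 = 13092.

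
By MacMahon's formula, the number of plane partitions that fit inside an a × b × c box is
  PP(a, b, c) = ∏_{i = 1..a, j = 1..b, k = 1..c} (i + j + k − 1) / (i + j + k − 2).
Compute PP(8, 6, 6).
PP(8, 6, 6) = 469699956117392

Evaluate the triple product over i = 1..8, j = 1..6, k = 1..6. The factors are (2/1) · (3/2) · (4/3) · (5/4) · (6/5) · (7/6) · (3/2) · (4/3) · … (288 factors total). The numerators and denominators telescope so the product is an integer; carrying out the multiplication exactly gives PP(8, 6, 6) = 469699956117392.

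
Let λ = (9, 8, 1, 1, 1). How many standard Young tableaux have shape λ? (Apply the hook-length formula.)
# SYT of shape (9, 8, 1, 1, 1) = 3100800

Hook-length formula: f^λ = n! / Π hook(c), product over all cells c of the Young diagram. For λ = (9, 8, 1, 1, 1), n = 20 boxes. Hook lengths by row (left-to-right, top-to-bottom): [13, 9, 8, 7, 6, 5, 4, 3, 1]; [11, 7, 6, 5, 4, 3, 2, 1]; [3]; [2]; [1]. Product of hooks = 784604620800. So f^λ = 20! / 784604620800 = 2432902008176640000 / 784604620800 = 3100800.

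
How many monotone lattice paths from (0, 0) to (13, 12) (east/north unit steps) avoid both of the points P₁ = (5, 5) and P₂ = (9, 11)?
Number of paths = 3003480

Inclusion–exclusion. Total paths: C(25, 13) = 5200300. Through P₁: C(10, 5)·C(15, 8) = 1621620. Through P₂: C(20, 9)·C(5, 4) = 839800. Since P₁ is strictly southwest of P₂, a monotone path through both must visit P₁ then P₂; paths through both = C(10, 5)·C(10, 4)·C(5, 4) = 264600. Avoid both = 5200300 − 1621620 − 839800 + 264600 = 3003480.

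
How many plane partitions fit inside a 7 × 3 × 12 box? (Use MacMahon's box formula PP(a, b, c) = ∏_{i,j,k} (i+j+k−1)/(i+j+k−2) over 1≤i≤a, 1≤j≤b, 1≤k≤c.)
PP(7, 3, 12) = 1577078895600

Evaluate the triple product over i = 1..7, j = 1..3, k = 1..12. The factors are (2/1) · (3/2) · (4/3) · (5/4) · (6/5) · (7/6) · (8/7) · (9/8) · … (252 factors total). The numerators and denominators telescope so the product is an integer; carrying out the multiplication exactly gives PP(7, 3, 12) = 1577078895600.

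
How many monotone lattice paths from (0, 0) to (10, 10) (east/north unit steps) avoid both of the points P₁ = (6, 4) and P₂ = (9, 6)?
Number of paths = 126131

Inclusion–exclusion. Total paths: C(20, 10) = 184756. Through P₁: C(10, 6)·C(10, 4) = 44100. Through P₂: C(15, 9)·C(5, 1) = 25025. Since P₁ is strictly southwest of P₂, a monotone path through both must visit P₁ then P₂; paths through both = C(10, 6)·C(5, 3)·C(5, 1) = 10500. Avoid both = 184756 − 44100 − 25025 + 10500 = 126131.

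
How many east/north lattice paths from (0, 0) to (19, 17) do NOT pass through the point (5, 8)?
Number of paths = 7545773070

Total paths from (0, 0) to (19, 17): C(36, 19) = 8597496600. Paths through (5, 8): (paths (0, 0) → (5, 8)) × (paths (5, 8) → (19, 17)) = C(13, 5) · C(23, 14) = 1287 · 817190 = 1051723530. Avoidance count = 8597496600 − 1051723530 = 7545773070.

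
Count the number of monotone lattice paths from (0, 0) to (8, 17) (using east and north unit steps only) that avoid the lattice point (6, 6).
Number of paths = 1009503

Total paths from (0, 0) to (8, 17): C(25, 8) = 1081575. Paths through (6, 6): (paths (0, 0) → (6, 6)) × (paths (6, 6) → (8, 17)) = C(12, 6) · C(13, 2) = 924 · 78 = 72072. Avoidance count = 1081575 − 72072 = 1009503.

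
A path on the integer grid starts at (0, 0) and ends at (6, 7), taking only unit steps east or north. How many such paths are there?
Number of paths = 1716

A monotone lattice path from (0, 0) to (6, 7) consists of 6 east steps and 7 north steps in some order, so it is determined by which 6 of the 13 steps are east. The count is C(13, 6) = 1716.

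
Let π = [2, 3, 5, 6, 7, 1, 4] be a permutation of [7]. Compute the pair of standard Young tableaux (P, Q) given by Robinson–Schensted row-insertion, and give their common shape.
P = [1, 3, 4, 6, 7] / [2, 5];  Q = [1, 2, 3, 4, 5] / [6, 7];  common shape = (5, 2)

Row-insert the values π_1, π_2, … into P one at a time, bumping the leftmost entry strictly greater than the inserted value down to the next row. The recording tableau Q records, in position (i, j), the step at which that cell was added to P.
  Insert 2 (step 1): P = [2];  Q = [1]
  Insert 3 (step 2): P = [2, 3];  Q = [1, 2]
  Insert 5 (step 3): P = [2, 3, 5];  Q = [1, 2, 3]
  Insert 6 (step 4): P = [2, 3, 5, 6];  Q = [1, 2, 3, 4]
  Insert 7 (step 5): P = [2, 3, 5, 6, 7];  Q = [1, 2, 3, 4, 5]
  Insert 1 (step 6): P = [1, 3, 5, 6, 7] / [2];  Q = [1, 2, 3, 4, 5] / [6]
  Insert 4 (step 7): P = [1, 3, 4, 6, 7] / [2, 5];  Q = [1, 2, 3, 4, 5] / [6, 7]
Final shape: (5, 2).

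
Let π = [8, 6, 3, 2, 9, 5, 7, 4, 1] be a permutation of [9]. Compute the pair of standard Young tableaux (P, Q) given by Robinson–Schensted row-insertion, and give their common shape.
P = [1, 4, 7] / [2, 5] / [3, 9] / [6] / [8];  Q = [1, 5, 7] / [2, 6] / [3, 8] / [4] / [9];  common shape = (3, 2, 2, 1, 1)

Row-insert the values π_1, π_2, … into P one at a time, bumping the leftmost entry strictly greater than the inserted value down to the next row. The recording tableau Q records, in position (i, j), the step at which that cell was added to P.
  Insert 8 (step 1): P = [8];  Q = [1]
  Insert 6 (step 2): P = [6] / [8];  Q = [1] / [2]
  Insert 3 (step 3): P = [3] / [6] / [8];  Q = [1] / [2] / [3]
  Insert 2 (step 4): P = [2] / [3] / [6] / [8];  Q = [1] / [2] / [3] / [4]
  Insert 9 (step 5): P = [2, 9] / [3] / [6] / [8];  Q = [1, 5] / [2] / [3] / [4]
  Insert 5 (step 6): P = [2, 5] / [3, 9] / [6] / [8];  Q = [1, 5] / [2, 6] / [3] / [4]
  Insert 7 (step 7): P = [2, 5, 7] / [3, 9] / [6] / [8];  Q = [1, 5, 7] / [2, 6] / [3] / [4]
  Insert 4 (step 8): P = [2, 4, 7] / [3, 5] / [6, 9] / [8];  Q = [1, 5, 7] / [2, 6] / [3, 8] / [4]
  Insert 1 (step 9): P = [1, 4, 7] / [2, 5] / [3, 9] / [6] / [8];  Q = [1, 5, 7] / [2, 6] / [3, 8] / [4] / [9]
Final shape: (3, 2, 2, 1, 1).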